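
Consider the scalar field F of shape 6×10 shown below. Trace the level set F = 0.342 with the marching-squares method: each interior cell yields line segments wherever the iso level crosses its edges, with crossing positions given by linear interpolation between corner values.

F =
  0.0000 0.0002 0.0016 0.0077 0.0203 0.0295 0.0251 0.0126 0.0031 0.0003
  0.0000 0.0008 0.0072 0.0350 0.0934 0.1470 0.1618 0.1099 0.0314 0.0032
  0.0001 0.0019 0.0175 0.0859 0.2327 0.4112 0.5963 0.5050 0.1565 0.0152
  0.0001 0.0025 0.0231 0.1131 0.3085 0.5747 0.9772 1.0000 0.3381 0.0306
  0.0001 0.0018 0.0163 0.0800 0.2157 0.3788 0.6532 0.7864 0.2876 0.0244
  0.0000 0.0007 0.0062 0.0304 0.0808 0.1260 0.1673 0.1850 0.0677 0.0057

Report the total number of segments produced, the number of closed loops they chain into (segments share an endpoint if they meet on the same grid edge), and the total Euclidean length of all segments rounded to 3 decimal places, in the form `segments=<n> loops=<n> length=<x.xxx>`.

segments=12 loops=1 length=11.143

cell (1,4): code 0100 → (1.738,5.000)–(2.000,4.612)
cell (1,5): code 1100 → (1.415,6.000)–(1.738,5.000)
cell (1,6): code 1100 → (1.587,7.000)–(1.415,6.000)
cell (1,7): code 1000 → (2.000,7.468)–(1.587,7.000)
cell (2,4): code 0110 → (2.000,4.612)–(3.000,4.126)
cell (2,7): code 1001 → (3.000,7.994)–(2.000,7.468)
cell (3,4): code 0110 → (3.000,4.126)–(4.000,4.774)
cell (3,7): code 1001 → (4.000,7.891)–(3.000,7.994)
cell (4,4): code 0010 → (4.000,4.774)–(4.146,5.000)
cell (4,5): code 0011 → (4.146,5.000)–(4.640,6.000)
cell (4,6): code 0011 → (4.640,6.000)–(4.739,7.000)
cell (4,7): code 0001 → (4.739,7.000)–(4.000,7.891)
total: 12 segments, chained into 1 closed loop(s), length Σ = 11.143249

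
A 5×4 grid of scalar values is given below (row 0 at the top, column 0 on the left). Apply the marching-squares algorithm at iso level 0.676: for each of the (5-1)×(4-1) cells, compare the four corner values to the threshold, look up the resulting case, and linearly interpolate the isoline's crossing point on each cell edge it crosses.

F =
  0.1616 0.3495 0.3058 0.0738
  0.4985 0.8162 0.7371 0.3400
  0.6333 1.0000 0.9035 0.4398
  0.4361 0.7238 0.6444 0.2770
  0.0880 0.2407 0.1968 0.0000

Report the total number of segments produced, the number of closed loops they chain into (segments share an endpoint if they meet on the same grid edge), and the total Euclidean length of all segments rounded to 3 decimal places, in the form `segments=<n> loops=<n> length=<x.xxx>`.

segments=10 loops=1 length=7.360

cell (0,0): code 0100 → (0.700,1.000)–(1.000,0.559)
cell (0,1): code 1100 → (0.858,2.000)–(0.700,1.000)
cell (0,2): code 1000 → (1.000,2.154)–(0.858,2.000)
cell (1,0): code 0110 → (1.000,0.559)–(2.000,0.116)
cell (1,2): code 1001 → (2.000,2.491)–(1.000,2.154)
cell (2,0): code 0110 → (2.000,0.116)–(3.000,0.834)
cell (2,1): code 1011 → (3.000,1.602)–(2.878,2.000)
cell (2,2): code 0001 → (2.878,2.000)–(2.000,2.491)
cell (3,0): code 0010 → (3.000,0.834)–(3.099,1.000)
cell (3,1): code 0001 → (3.099,1.000)–(3.000,1.602)
total: 10 segments, chained into 1 closed loop(s), length Σ = 7.360380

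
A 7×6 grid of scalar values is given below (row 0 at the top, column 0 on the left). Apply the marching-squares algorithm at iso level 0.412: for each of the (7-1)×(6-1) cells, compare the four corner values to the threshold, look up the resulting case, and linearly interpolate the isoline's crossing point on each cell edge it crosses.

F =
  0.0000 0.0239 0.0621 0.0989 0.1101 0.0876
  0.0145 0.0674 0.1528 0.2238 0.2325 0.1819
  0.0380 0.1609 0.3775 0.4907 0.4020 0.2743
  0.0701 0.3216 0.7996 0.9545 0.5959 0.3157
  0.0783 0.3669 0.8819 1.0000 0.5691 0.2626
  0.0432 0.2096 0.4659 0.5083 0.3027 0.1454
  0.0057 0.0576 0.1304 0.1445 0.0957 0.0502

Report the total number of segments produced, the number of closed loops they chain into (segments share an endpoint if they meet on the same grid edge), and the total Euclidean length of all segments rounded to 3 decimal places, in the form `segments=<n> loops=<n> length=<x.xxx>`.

segments=14 loops=1 length=11.006

cell (1,2): code 0100 → (1.705,3.000)–(2.000,2.305)
cell (1,3): code 1000 → (2.000,3.887)–(1.705,3.000)
cell (2,1): code 0100 → (2.082,2.000)–(3.000,1.189)
cell (2,2): code 1110 → (2.000,2.305)–(2.082,2.000)
cell (2,3): code 1101 → (2.052,4.000)–(2.000,3.887)
cell (2,4): code 1000 → (3.000,4.656)–(2.052,4.000)
cell (3,1): code 0110 → (3.000,1.189)–(4.000,1.088)
cell (3,4): code 1001 → (4.000,4.513)–(3.000,4.656)
cell (4,1): code 0110 → (4.000,1.088)–(5.000,1.790)
cell (4,3): code 1011 → (5.000,3.468)–(4.590,4.000)
cell (4,4): code 0001 → (4.590,4.000)–(4.000,4.513)
cell (5,1): code 0010 → (5.000,1.790)–(5.161,2.000)
cell (5,2): code 0011 → (5.161,2.000)–(5.265,3.000)
cell (5,3): code 0001 → (5.265,3.000)–(5.000,3.468)
total: 14 segments, chained into 1 closed loop(s), length Σ = 11.006295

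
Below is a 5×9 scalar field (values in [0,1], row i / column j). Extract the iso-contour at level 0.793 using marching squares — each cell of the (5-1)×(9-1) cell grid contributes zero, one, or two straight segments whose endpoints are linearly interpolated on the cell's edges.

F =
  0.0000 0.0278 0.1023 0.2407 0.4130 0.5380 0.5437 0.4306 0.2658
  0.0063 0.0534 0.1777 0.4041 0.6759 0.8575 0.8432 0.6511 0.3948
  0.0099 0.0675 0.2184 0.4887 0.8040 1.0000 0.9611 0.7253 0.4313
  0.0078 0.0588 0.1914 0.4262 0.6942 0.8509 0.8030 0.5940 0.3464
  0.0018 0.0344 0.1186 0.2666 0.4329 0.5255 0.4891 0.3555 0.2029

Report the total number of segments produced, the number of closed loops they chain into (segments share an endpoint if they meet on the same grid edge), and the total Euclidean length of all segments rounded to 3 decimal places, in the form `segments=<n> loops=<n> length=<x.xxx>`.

segments=12 loops=1 length=7.912

cell (0,4): code 0100 → (0.798,5.000)–(1.000,4.645)
cell (0,5): code 1100 → (0.832,6.000)–(0.798,5.000)
cell (0,6): code 1000 → (1.000,6.261)–(0.832,6.000)
cell (1,3): code 0100 → (1.914,4.000)–(2.000,3.965)
cell (1,4): code 1110 → (1.000,4.645)–(1.914,4.000)
cell (1,6): code 1001 → (2.000,6.713)–(1.000,6.261)
cell (2,3): code 0010 → (2.000,3.965)–(2.100,4.000)
cell (2,4): code 0111 → (2.100,4.000)–(3.000,4.631)
cell (2,6): code 1001 → (3.000,6.048)–(2.000,6.713)
cell (3,4): code 0010 → (3.000,4.631)–(3.178,5.000)
cell (3,5): code 0011 → (3.178,5.000)–(3.032,6.000)
cell (3,6): code 0001 → (3.032,6.000)–(3.000,6.048)
total: 12 segments, chained into 1 closed loop(s), length Σ = 7.912142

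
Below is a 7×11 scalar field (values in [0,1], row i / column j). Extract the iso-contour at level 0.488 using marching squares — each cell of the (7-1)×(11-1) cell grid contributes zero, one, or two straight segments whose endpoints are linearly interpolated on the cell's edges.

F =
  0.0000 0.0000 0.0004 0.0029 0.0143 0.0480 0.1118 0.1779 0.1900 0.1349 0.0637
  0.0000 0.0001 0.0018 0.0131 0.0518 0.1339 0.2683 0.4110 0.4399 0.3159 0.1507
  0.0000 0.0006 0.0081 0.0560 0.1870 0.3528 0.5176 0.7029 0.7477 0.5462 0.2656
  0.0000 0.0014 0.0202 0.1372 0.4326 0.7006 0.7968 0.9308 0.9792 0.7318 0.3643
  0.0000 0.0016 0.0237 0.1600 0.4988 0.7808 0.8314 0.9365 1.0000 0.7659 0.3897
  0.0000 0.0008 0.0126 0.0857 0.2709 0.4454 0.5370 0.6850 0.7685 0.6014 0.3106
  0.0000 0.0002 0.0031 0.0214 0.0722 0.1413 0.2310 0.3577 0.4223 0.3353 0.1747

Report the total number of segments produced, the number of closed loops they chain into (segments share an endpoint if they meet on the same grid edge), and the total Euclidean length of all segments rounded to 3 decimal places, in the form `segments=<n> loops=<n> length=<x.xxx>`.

cell (1,5): code 0100 → (1.881,6.000)–(2.000,5.820)
cell (1,6): code 1100 → (1.264,7.000)–(1.881,6.000)
cell (1,7): code 1100 → (1.156,8.000)–(1.264,7.000)
cell (1,8): code 1100 → (1.747,9.000)–(1.156,8.000)
cell (1,9): code 1000 → (2.000,9.207)–(1.747,9.000)
cell (2,4): code 0100 → (2.389,5.000)–(3.000,4.207)
cell (2,5): code 1110 → (2.000,5.820)–(2.389,5.000)
cell (2,9): code 1001 → (3.000,9.663)–(2.000,9.207)
cell (3,3): code 0100 → (3.837,4.000)–(4.000,3.968)
cell (3,4): code 1110 → (3.000,4.207)–(3.837,4.000)
cell (3,9): code 1001 → (4.000,9.739)–(3.000,9.663)
cell (4,3): code 0010 → (4.000,3.968)–(4.047,4.000)
cell (4,4): code 0011 → (4.047,4.000)–(4.873,5.000)
cell (4,5): code 0111 → (4.873,5.000)–(5.000,5.465)
cell (4,9): code 1001 → (5.000,9.390)–(4.000,9.739)
cell (5,5): code 0010 → (5.000,5.465)–(5.160,6.000)
cell (5,6): code 0011 → (5.160,6.000)–(5.602,7.000)
cell (5,7): code 0011 → (5.602,7.000)–(5.810,8.000)
cell (5,8): code 0011 → (5.810,8.000)–(5.426,9.000)
cell (5,9): code 0001 → (5.426,9.000)–(5.000,9.390)
total: 20 segments, chained into 1 closed loop(s), length Σ = 16.141305

segments=20 loops=1 length=16.141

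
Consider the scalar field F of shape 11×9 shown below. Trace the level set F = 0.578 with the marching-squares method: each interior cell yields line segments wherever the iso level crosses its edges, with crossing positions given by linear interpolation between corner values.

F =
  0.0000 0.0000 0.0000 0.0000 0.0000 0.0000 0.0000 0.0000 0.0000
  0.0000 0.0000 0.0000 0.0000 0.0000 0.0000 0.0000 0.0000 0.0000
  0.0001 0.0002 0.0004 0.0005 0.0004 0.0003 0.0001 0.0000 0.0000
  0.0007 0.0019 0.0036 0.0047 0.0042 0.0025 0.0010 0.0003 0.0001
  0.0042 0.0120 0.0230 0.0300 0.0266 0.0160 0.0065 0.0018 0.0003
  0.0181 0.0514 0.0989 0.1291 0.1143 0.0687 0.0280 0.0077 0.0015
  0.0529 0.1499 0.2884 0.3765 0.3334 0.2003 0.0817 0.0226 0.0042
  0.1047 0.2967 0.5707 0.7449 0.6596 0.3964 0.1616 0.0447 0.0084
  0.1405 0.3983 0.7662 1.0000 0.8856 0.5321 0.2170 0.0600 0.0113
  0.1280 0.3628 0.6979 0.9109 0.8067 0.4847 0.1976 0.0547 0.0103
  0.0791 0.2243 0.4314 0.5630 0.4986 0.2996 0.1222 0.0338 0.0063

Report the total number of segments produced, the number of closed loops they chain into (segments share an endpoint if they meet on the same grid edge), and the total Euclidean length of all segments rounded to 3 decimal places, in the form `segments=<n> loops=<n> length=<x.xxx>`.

cell (6,2): code 0100 → (6.547,3.000)–(7.000,2.042)
cell (6,3): code 1100 → (6.750,4.000)–(6.547,3.000)
cell (6,4): code 1000 → (7.000,4.310)–(6.750,4.000)
cell (7,1): code 0100 → (7.037,2.000)–(8.000,1.488)
cell (7,2): code 1110 → (7.000,2.042)–(7.037,2.000)
cell (7,4): code 1001 → (8.000,4.870)–(7.000,4.310)
cell (8,1): code 0110 → (8.000,1.488)–(9.000,1.642)
cell (8,4): code 1001 → (9.000,4.710)–(8.000,4.870)
cell (9,1): code 0010 → (9.000,1.642)–(9.450,2.000)
cell (9,2): code 0011 → (9.450,2.000)–(9.957,3.000)
cell (9,3): code 0011 → (9.957,3.000)–(9.742,4.000)
cell (9,4): code 0001 → (9.742,4.000)–(9.000,4.710)
total: 12 segments, chained into 1 closed loop(s), length Σ = 10.541579

segments=12 loops=1 length=10.542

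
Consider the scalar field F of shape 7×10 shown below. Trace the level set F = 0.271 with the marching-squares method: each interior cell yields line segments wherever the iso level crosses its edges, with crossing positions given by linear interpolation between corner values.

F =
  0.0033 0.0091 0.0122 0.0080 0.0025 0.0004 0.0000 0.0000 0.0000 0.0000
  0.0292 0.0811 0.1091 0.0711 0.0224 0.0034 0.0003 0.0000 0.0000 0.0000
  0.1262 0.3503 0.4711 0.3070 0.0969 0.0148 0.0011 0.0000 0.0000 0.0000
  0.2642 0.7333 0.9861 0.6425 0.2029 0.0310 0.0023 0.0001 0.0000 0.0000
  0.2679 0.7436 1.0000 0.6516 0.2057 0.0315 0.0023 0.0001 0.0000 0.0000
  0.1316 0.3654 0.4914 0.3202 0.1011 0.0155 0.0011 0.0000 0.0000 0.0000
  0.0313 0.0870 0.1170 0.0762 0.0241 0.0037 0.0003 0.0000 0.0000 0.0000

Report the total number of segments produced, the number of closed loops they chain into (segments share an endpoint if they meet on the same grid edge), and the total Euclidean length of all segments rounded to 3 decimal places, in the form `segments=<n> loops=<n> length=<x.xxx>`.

segments=14 loops=1 length=12.463

cell (1,0): code 0100 → (1.705,1.000)–(2.000,0.646)
cell (1,1): code 1100 → (1.447,2.000)–(1.705,1.000)
cell (1,2): code 1100 → (1.847,3.000)–(1.447,2.000)
cell (1,3): code 1000 → (2.000,3.171)–(1.847,3.000)
cell (2,0): code 0110 → (2.000,0.646)–(3.000,0.014)
cell (2,3): code 1001 → (3.000,3.845)–(2.000,3.171)
cell (3,0): code 0110 → (3.000,0.014)–(4.000,0.007)
cell (3,3): code 1001 → (4.000,3.854)–(3.000,3.845)
cell (4,0): code 0110 → (4.000,0.007)–(5.000,0.596)
cell (4,3): code 1001 → (5.000,3.225)–(4.000,3.854)
cell (5,0): code 0010 → (5.000,0.596)–(5.339,1.000)
cell (5,1): code 0011 → (5.339,1.000)–(5.589,2.000)
cell (5,2): code 0011 → (5.589,2.000)–(5.202,3.000)
cell (5,3): code 0001 → (5.202,3.000)–(5.000,3.225)
total: 14 segments, chained into 1 closed loop(s), length Σ = 12.462729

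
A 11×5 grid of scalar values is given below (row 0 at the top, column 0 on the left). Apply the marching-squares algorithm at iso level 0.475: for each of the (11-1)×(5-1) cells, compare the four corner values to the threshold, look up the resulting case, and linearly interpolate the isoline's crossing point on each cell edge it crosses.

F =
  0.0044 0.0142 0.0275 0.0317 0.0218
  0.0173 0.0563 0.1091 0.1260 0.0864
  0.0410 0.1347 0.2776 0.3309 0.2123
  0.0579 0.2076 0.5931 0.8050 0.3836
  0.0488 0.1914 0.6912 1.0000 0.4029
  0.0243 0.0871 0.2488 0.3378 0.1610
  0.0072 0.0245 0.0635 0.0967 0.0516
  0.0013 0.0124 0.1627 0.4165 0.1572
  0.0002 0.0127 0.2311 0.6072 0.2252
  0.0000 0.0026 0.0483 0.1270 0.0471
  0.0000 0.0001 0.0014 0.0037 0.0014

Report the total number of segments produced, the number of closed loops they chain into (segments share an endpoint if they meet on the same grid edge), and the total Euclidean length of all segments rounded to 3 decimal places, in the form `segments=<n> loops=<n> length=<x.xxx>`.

cell (2,1): code 0100 → (2.626,2.000)–(3.000,1.694)
cell (2,2): code 1100 → (2.304,3.000)–(2.626,2.000)
cell (2,3): code 1000 → (3.000,3.783)–(2.304,3.000)
cell (3,1): code 0110 → (3.000,1.694)–(4.000,1.567)
cell (3,3): code 1001 → (4.000,3.879)–(3.000,3.783)
cell (4,1): code 0010 → (4.000,1.567)–(4.489,2.000)
cell (4,2): code 0011 → (4.489,2.000)–(4.793,3.000)
cell (4,3): code 0001 → (4.793,3.000)–(4.000,3.879)
cell (7,2): code 0100 → (7.307,3.000)–(8.000,2.648)
cell (7,3): code 1000 → (8.000,3.346)–(7.307,3.000)
cell (8,2): code 0010 → (8.000,2.648)–(8.275,3.000)
cell (8,3): code 0001 → (8.275,3.000)–(8.000,3.346)
total: 12 segments, chained into 2 closed loop(s), length Σ = 9.917013

segments=12 loops=2 length=9.917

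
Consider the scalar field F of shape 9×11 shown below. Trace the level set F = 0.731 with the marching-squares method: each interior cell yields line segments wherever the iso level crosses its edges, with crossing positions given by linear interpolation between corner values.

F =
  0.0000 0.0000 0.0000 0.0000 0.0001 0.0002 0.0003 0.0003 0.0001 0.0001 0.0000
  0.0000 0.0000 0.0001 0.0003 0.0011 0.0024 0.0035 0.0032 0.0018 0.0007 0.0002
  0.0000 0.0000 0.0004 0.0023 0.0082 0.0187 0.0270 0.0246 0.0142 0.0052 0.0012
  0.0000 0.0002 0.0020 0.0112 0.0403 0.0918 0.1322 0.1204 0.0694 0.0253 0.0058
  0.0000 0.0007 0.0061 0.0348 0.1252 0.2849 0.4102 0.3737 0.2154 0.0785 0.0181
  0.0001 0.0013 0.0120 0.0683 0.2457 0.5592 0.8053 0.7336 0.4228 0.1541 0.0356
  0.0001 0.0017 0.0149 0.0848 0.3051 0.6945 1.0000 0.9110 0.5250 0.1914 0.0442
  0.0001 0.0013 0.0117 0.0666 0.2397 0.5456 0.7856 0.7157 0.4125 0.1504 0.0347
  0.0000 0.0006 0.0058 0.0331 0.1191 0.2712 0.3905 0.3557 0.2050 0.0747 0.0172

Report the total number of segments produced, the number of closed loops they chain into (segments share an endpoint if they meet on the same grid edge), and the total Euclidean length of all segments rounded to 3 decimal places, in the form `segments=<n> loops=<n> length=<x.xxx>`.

cell (4,5): code 0100 → (4.812,6.000)–(5.000,5.698)
cell (4,6): code 1100 → (4.993,7.000)–(4.812,6.000)
cell (4,7): code 1000 → (5.000,7.008)–(4.993,7.000)
cell (5,5): code 0110 → (5.000,5.698)–(6.000,5.119)
cell (5,7): code 1001 → (6.000,7.466)–(5.000,7.008)
cell (6,5): code 0110 → (6.000,5.119)–(7.000,5.772)
cell (6,6): code 1011 → (7.000,6.781)–(6.922,7.000)
cell (6,7): code 0001 → (6.922,7.000)–(6.000,7.466)
cell (7,5): code 0010 → (7.000,5.772)–(7.138,6.000)
cell (7,6): code 0001 → (7.138,6.000)–(7.000,6.781)
total: 10 segments, chained into 1 closed loop(s), length Σ = 7.157327

segments=10 loops=1 length=7.157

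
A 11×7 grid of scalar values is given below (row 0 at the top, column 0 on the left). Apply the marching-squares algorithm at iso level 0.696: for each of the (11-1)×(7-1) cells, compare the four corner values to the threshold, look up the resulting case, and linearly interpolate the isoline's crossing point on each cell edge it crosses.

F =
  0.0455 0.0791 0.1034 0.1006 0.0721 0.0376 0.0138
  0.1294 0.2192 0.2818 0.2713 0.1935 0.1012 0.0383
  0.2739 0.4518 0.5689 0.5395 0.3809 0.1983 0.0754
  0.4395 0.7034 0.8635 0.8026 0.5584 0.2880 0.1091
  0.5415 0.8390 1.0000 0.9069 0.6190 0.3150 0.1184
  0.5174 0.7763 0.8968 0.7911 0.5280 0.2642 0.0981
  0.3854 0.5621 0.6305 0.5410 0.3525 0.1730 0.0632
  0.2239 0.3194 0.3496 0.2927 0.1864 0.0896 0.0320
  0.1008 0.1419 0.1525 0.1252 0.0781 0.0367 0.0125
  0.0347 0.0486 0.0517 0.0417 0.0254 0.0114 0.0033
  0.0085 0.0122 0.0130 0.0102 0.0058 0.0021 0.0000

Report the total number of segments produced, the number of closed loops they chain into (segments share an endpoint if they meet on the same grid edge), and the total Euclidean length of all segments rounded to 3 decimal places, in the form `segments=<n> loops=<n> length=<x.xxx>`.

segments=12 loops=1 length=10.155

cell (2,0): code 0100 → (2.971,1.000)–(3.000,0.972)
cell (2,1): code 1100 → (2.431,2.000)–(2.971,1.000)
cell (2,2): code 1100 → (2.595,3.000)–(2.431,2.000)
cell (2,3): code 1000 → (3.000,3.437)–(2.595,3.000)
cell (3,0): code 0110 → (3.000,0.972)–(4.000,0.519)
cell (3,3): code 1001 → (4.000,3.733)–(3.000,3.437)
cell (4,0): code 0110 → (4.000,0.519)–(5.000,0.690)
cell (4,3): code 1001 → (5.000,3.361)–(4.000,3.733)
cell (5,0): code 0010 → (5.000,0.690)–(5.375,1.000)
cell (5,1): code 0011 → (5.375,1.000)–(5.754,2.000)
cell (5,2): code 0011 → (5.754,2.000)–(5.380,3.000)
cell (5,3): code 0001 → (5.380,3.000)–(5.000,3.361)
total: 12 segments, chained into 1 closed loop(s), length Σ = 10.155424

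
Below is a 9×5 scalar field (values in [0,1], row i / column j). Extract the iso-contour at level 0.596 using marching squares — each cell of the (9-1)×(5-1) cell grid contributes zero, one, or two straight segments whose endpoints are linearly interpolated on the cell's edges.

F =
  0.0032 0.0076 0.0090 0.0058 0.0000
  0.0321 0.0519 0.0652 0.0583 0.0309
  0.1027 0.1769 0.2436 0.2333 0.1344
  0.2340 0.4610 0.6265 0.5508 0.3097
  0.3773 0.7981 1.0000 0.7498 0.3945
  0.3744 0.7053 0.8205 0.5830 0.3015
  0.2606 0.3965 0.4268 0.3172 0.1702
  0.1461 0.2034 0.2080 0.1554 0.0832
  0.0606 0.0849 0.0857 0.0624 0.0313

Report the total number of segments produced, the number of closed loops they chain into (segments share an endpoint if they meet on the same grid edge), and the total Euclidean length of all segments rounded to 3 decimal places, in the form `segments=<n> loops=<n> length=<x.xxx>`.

cell (2,1): code 0100 → (2.920,2.000)–(3.000,1.816)
cell (2,2): code 1000 → (3.000,2.403)–(2.920,2.000)
cell (3,0): code 0100 → (3.400,1.000)–(4.000,0.520)
cell (3,1): code 1110 → (3.000,1.816)–(3.400,1.000)
cell (3,2): code 1101 → (3.227,3.000)–(3.000,2.403)
cell (3,3): code 1000 → (4.000,3.433)–(3.227,3.000)
cell (4,0): code 0110 → (4.000,0.520)–(5.000,0.670)
cell (4,2): code 1011 → (5.000,2.945)–(4.922,3.000)
cell (4,3): code 0001 → (4.922,3.000)–(4.000,3.433)
cell (5,0): code 0010 → (5.000,0.670)–(5.354,1.000)
cell (5,1): code 0011 → (5.354,1.000)–(5.570,2.000)
cell (5,2): code 0001 → (5.570,2.000)–(5.000,2.945)
total: 12 segments, chained into 1 closed loop(s), length Σ = 8.549267

segments=12 loops=1 length=8.549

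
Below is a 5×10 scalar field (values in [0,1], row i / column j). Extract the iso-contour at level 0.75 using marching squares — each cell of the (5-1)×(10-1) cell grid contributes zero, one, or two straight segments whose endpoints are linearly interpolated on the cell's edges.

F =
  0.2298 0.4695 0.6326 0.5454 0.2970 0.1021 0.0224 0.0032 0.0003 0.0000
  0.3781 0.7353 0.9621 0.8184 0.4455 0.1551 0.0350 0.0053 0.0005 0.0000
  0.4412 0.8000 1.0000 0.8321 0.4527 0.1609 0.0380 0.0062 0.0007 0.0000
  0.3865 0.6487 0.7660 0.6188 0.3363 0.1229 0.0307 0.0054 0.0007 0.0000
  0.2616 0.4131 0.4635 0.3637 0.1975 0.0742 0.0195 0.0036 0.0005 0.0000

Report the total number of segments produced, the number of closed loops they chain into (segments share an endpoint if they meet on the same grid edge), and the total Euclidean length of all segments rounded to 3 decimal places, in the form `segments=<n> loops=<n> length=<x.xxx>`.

segments=12 loops=1 length=7.785

cell (0,1): code 0100 → (0.356,2.000)–(1.000,1.065)
cell (0,2): code 1100 → (0.749,3.000)–(0.356,2.000)
cell (0,3): code 1000 → (1.000,3.183)–(0.749,3.000)
cell (1,0): code 0100 → (1.227,1.000)–(2.000,0.861)
cell (1,1): code 1110 → (1.000,1.065)–(1.227,1.000)
cell (1,3): code 1001 → (2.000,3.216)–(1.000,3.183)
cell (2,0): code 0010 → (2.000,0.861)–(2.330,1.000)
cell (2,1): code 0111 → (2.330,1.000)–(3.000,1.864)
cell (2,2): code 1011 → (3.000,2.109)–(2.385,3.000)
cell (2,3): code 0001 → (2.385,3.000)–(2.000,3.216)
cell (3,1): code 0010 → (3.000,1.864)–(3.053,2.000)
cell (3,2): code 0001 → (3.053,2.000)–(3.000,2.109)
total: 12 segments, chained into 1 closed loop(s), length Σ = 7.785476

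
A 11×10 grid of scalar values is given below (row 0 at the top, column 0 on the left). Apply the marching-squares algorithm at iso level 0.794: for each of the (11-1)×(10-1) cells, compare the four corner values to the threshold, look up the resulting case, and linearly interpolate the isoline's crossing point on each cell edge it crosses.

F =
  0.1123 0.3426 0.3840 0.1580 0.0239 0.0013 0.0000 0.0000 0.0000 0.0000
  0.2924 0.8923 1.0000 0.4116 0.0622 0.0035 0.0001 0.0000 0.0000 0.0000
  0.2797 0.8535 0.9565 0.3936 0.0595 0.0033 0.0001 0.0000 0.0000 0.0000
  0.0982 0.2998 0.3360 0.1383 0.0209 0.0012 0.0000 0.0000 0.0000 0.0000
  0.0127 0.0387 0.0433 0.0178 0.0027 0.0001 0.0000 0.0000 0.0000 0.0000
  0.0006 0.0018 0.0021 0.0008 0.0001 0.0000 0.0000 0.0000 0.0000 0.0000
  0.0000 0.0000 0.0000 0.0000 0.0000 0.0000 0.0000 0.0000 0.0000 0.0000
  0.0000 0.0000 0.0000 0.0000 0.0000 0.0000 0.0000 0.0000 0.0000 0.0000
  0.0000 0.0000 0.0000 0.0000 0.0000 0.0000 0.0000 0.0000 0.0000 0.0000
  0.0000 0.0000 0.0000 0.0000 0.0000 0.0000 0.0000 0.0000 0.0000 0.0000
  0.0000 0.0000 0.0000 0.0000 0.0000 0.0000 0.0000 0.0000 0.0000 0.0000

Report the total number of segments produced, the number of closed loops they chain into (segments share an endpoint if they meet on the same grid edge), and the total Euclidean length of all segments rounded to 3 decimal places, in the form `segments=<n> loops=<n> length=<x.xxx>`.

segments=8 loops=1 length=5.293

cell (0,0): code 0100 → (0.821,1.000)–(1.000,0.836)
cell (0,1): code 1100 → (0.666,2.000)–(0.821,1.000)
cell (0,2): code 1000 → (1.000,2.350)–(0.666,2.000)
cell (1,0): code 0110 → (1.000,0.836)–(2.000,0.896)
cell (1,2): code 1001 → (2.000,2.289)–(1.000,2.350)
cell (2,0): code 0010 → (2.000,0.896)–(2.107,1.000)
cell (2,1): code 0011 → (2.107,1.000)–(2.262,2.000)
cell (2,2): code 0001 → (2.262,2.000)–(2.000,2.289)
total: 8 segments, chained into 1 closed loop(s), length Σ = 5.293382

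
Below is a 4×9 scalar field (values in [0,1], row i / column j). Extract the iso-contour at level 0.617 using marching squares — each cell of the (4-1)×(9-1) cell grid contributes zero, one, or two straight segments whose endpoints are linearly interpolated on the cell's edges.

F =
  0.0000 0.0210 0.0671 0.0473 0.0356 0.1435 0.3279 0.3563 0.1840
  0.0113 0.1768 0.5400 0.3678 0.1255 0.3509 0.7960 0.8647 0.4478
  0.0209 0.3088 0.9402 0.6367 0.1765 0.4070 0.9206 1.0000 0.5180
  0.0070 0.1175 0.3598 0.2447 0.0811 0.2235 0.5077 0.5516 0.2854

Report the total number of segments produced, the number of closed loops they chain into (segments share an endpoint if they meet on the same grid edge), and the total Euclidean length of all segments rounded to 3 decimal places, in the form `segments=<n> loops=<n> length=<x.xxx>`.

segments=14 loops=2 length=11.709

cell (0,5): code 0100 → (0.618,6.000)–(1.000,5.598)
cell (0,6): code 1100 → (0.513,7.000)–(0.618,6.000)
cell (0,7): code 1000 → (1.000,7.594)–(0.513,7.000)
cell (1,1): code 0100 → (1.192,2.000)–(2.000,1.488)
cell (1,2): code 1100 → (1.927,3.000)–(1.192,2.000)
cell (1,3): code 1000 → (2.000,3.043)–(1.927,3.000)
cell (1,5): code 0110 → (1.000,5.598)–(2.000,5.409)
cell (1,7): code 1001 → (2.000,7.795)–(1.000,7.594)
cell (2,1): code 0010 → (2.000,1.488)–(2.557,2.000)
cell (2,2): code 0011 → (2.557,2.000)–(2.050,3.000)
cell (2,3): code 0001 → (2.050,3.000)–(2.000,3.043)
cell (2,5): code 0010 → (2.000,5.409)–(2.735,6.000)
cell (2,6): code 0011 → (2.735,6.000)–(2.854,7.000)
cell (2,7): code 0001 → (2.854,7.000)–(2.000,7.795)
total: 14 segments, chained into 2 closed loop(s), length Σ = 11.708524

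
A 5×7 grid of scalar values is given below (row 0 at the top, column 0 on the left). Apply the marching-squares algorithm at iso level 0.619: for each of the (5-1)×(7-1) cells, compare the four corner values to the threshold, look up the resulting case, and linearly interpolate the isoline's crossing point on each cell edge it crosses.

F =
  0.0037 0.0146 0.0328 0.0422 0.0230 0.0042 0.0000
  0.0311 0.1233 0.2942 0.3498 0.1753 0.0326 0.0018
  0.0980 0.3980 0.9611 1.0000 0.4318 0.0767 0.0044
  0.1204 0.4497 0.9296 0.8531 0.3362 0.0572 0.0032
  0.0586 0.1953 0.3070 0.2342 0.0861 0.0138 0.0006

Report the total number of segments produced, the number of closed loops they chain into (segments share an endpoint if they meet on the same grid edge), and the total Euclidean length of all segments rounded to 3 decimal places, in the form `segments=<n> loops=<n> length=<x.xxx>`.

segments=8 loops=1 length=7.127

cell (1,1): code 0100 → (1.487,2.000)–(2.000,1.392)
cell (1,2): code 1100 → (1.414,3.000)–(1.487,2.000)
cell (1,3): code 1000 → (2.000,3.671)–(1.414,3.000)
cell (2,1): code 0110 → (2.000,1.392)–(3.000,1.353)
cell (2,3): code 1001 → (3.000,3.453)–(2.000,3.671)
cell (3,1): code 0010 → (3.000,1.353)–(3.499,2.000)
cell (3,2): code 0011 → (3.499,2.000)–(3.378,3.000)
cell (3,3): code 0001 → (3.378,3.000)–(3.000,3.453)
total: 8 segments, chained into 1 closed loop(s), length Σ = 7.126980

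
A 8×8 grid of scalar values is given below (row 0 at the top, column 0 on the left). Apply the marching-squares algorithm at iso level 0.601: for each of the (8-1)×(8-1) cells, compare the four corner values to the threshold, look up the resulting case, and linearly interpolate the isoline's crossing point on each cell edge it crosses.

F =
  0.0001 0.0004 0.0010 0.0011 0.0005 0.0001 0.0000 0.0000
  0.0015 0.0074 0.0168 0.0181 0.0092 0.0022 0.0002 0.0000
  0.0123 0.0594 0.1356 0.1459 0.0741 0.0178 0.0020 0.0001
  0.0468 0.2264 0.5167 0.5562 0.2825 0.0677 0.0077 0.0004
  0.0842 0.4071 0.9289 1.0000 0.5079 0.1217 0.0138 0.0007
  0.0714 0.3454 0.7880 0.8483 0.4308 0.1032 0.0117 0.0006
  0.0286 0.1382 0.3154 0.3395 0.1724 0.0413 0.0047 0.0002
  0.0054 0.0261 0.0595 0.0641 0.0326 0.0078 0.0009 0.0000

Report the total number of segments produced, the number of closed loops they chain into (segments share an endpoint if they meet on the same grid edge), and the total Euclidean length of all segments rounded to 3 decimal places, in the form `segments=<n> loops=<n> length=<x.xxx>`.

segments=8 loops=1 length=7.623

cell (3,1): code 0100 → (3.205,2.000)–(4.000,1.372)
cell (3,2): code 1100 → (3.101,3.000)–(3.205,2.000)
cell (3,3): code 1000 → (4.000,3.811)–(3.101,3.000)
cell (4,1): code 0110 → (4.000,1.372)–(5.000,1.577)
cell (4,3): code 1001 → (5.000,3.592)–(4.000,3.811)
cell (5,1): code 0010 → (5.000,1.577)–(5.396,2.000)
cell (5,2): code 0011 → (5.396,2.000)–(5.486,3.000)
cell (5,3): code 0001 → (5.486,3.000)–(5.000,3.592)
total: 8 segments, chained into 1 closed loop(s), length Σ = 7.623485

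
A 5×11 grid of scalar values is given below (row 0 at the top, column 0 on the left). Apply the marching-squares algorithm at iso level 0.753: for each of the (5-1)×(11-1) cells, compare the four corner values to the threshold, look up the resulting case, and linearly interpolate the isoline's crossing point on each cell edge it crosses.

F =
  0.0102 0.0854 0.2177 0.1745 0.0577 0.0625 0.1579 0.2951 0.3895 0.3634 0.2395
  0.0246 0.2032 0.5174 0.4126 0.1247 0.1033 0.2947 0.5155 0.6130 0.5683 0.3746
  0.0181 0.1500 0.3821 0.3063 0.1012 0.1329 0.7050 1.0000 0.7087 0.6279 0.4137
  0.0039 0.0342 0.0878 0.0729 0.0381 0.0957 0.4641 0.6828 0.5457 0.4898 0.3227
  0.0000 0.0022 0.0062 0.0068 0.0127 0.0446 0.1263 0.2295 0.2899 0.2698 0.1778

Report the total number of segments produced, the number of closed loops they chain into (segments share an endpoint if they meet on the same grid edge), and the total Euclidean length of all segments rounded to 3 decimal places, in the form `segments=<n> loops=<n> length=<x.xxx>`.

segments=4 loops=1 length=4.264

cell (1,6): code 0100 → (1.490,7.000)–(2.000,6.163)
cell (1,7): code 1000 → (2.000,7.848)–(1.490,7.000)
cell (2,6): code 0010 → (2.000,6.163)–(2.779,7.000)
cell (2,7): code 0001 → (2.779,7.000)–(2.000,7.848)
total: 4 segments, chained into 1 closed loop(s), length Σ = 4.264310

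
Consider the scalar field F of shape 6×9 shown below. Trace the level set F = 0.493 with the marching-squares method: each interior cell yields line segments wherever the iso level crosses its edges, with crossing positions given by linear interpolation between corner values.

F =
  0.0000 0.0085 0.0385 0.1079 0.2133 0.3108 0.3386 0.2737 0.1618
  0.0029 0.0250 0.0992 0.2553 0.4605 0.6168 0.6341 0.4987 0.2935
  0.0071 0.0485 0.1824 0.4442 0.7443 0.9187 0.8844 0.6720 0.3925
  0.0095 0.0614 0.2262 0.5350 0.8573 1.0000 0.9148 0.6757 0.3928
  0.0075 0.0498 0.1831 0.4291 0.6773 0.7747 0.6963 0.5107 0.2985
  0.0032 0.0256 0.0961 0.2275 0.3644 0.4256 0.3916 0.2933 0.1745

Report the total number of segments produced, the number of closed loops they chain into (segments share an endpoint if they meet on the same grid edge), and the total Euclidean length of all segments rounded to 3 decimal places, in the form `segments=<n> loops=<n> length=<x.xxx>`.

cell (0,4): code 0100 → (0.595,5.000)–(1.000,4.208)
cell (0,5): code 1100 → (0.523,6.000)–(0.595,5.000)
cell (0,6): code 1100 → (0.975,7.000)–(0.523,6.000)
cell (0,7): code 1000 → (1.000,7.028)–(0.975,7.000)
cell (1,3): code 0100 → (1.115,4.000)–(2.000,3.163)
cell (1,4): code 1110 → (1.000,4.208)–(1.115,4.000)
cell (1,7): code 1001 → (2.000,7.640)–(1.000,7.028)
cell (2,2): code 0100 → (2.537,3.000)–(3.000,2.864)
cell (2,3): code 1110 → (2.000,3.163)–(2.537,3.000)
cell (2,7): code 1001 → (3.000,7.646)–(2.000,7.640)
cell (3,2): code 0010 → (3.000,2.864)–(3.397,3.000)
cell (3,3): code 0111 → (3.397,3.000)–(4.000,3.257)
cell (3,7): code 1001 → (4.000,7.083)–(3.000,7.646)
cell (4,3): code 0010 → (4.000,3.257)–(4.589,4.000)
cell (4,4): code 0011 → (4.589,4.000)–(4.807,5.000)
cell (4,5): code 0011 → (4.807,5.000)–(4.667,6.000)
cell (4,6): code 0011 → (4.667,6.000)–(4.081,7.000)
cell (4,7): code 0001 → (4.081,7.000)–(4.000,7.083)
total: 18 segments, chained into 1 closed loop(s), length Σ = 14.178734

segments=18 loops=1 length=14.179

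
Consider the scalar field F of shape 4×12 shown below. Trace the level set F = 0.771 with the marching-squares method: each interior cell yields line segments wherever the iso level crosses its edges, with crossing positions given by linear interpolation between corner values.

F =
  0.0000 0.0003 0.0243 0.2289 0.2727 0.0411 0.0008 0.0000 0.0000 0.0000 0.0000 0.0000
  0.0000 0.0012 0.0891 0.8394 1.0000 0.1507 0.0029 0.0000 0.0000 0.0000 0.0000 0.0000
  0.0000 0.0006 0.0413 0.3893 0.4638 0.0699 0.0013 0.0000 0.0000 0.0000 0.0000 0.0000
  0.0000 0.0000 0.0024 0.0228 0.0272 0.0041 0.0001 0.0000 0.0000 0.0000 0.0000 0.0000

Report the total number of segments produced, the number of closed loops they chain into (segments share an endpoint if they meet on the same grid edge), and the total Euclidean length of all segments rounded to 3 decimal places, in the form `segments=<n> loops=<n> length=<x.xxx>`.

segments=6 loops=1 length=3.299

cell (0,2): code 0100 → (0.888,3.000)–(1.000,2.909)
cell (0,3): code 1100 → (0.685,4.000)–(0.888,3.000)
cell (0,4): code 1000 → (1.000,4.270)–(0.685,4.000)
cell (1,2): code 0010 → (1.000,2.909)–(1.152,3.000)
cell (1,3): code 0011 → (1.152,3.000)–(1.427,4.000)
cell (1,4): code 0001 → (1.427,4.000)–(1.000,4.270)
total: 6 segments, chained into 1 closed loop(s), length Σ = 3.298781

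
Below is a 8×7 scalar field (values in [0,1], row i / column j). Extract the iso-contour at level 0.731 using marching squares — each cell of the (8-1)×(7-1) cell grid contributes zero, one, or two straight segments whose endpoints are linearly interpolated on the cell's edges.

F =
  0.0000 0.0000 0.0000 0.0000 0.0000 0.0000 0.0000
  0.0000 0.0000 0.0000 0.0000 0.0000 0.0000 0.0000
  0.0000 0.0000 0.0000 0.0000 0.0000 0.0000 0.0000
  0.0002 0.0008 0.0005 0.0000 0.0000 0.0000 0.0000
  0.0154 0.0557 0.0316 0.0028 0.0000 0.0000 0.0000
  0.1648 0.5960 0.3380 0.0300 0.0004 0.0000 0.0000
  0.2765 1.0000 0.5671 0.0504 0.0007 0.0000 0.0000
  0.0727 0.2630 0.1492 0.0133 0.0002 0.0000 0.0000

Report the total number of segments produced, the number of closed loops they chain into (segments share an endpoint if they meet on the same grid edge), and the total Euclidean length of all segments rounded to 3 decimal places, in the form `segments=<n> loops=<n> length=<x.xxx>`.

segments=4 loops=1 length=2.915

cell (5,0): code 0100 → (5.334,1.000)–(6.000,0.628)
cell (5,1): code 1000 → (6.000,1.621)–(5.334,1.000)
cell (6,0): code 0010 → (6.000,0.628)–(6.365,1.000)
cell (6,1): code 0001 → (6.365,1.000)–(6.000,1.621)
total: 4 segments, chained into 1 closed loop(s), length Σ = 2.915042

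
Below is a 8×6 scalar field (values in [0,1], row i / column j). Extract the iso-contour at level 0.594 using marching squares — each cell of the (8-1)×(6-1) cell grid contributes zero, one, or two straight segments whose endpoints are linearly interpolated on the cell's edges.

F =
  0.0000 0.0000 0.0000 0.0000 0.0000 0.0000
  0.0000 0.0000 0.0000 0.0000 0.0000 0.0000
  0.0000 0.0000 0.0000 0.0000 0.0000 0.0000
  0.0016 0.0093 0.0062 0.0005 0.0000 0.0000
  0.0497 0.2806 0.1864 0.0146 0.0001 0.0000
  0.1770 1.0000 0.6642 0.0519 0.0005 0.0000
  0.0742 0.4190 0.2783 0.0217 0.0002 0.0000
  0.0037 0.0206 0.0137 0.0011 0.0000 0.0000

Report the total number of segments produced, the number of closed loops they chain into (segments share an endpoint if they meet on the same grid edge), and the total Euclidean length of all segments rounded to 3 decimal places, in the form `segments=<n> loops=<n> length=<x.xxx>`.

segments=6 loops=1 length=4.216

cell (4,0): code 0100 → (4.436,1.000)–(5.000,0.507)
cell (4,1): code 1100 → (4.853,2.000)–(4.436,1.000)
cell (4,2): code 1000 → (5.000,2.115)–(4.853,2.000)
cell (5,0): code 0010 → (5.000,0.507)–(5.699,1.000)
cell (5,1): code 0011 → (5.699,1.000)–(5.182,2.000)
cell (5,2): code 0001 → (5.182,2.000)–(5.000,2.115)
total: 6 segments, chained into 1 closed loop(s), length Σ = 4.215661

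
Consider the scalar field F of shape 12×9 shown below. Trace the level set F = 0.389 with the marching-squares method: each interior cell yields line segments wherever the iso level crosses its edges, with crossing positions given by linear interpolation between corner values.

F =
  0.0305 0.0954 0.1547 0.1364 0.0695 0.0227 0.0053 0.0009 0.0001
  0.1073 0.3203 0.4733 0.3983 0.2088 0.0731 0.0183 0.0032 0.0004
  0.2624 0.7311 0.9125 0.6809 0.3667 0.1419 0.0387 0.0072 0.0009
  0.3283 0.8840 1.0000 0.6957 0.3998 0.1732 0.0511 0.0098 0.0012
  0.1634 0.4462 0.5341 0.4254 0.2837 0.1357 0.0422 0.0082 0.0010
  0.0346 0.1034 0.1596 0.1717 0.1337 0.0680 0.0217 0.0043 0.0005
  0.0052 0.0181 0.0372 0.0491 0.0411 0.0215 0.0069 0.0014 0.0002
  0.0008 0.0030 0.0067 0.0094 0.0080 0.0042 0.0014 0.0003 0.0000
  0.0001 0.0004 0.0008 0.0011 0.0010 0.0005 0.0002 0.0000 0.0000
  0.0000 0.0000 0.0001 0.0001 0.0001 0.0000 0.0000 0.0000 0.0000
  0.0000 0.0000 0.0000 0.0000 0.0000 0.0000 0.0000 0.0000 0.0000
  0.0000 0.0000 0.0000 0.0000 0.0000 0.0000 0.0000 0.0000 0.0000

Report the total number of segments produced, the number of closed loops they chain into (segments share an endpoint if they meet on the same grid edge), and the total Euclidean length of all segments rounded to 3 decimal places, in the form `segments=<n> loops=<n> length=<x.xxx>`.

cell (0,1): code 0100 → (0.735,2.000)–(1.000,1.449)
cell (0,2): code 1100 → (0.964,3.000)–(0.735,2.000)
cell (0,3): code 1000 → (1.000,3.049)–(0.964,3.000)
cell (1,0): code 0100 → (1.167,1.000)–(2.000,0.270)
cell (1,1): code 1110 → (1.000,1.449)–(1.167,1.000)
cell (1,3): code 1001 → (2.000,3.929)–(1.000,3.049)
cell (2,0): code 0110 → (2.000,0.270)–(3.000,0.109)
cell (2,3): code 1101 → (2.674,4.000)–(2.000,3.929)
cell (2,4): code 1000 → (3.000,4.048)–(2.674,4.000)
cell (3,0): code 0110 → (3.000,0.109)–(4.000,0.798)
cell (3,3): code 1011 → (4.000,3.257)–(3.093,4.000)
cell (3,4): code 0001 → (3.093,4.000)–(3.000,4.048)
cell (4,0): code 0010 → (4.000,0.798)–(4.167,1.000)
cell (4,1): code 0011 → (4.167,1.000)–(4.387,2.000)
cell (4,2): code 0011 → (4.387,2.000)–(4.143,3.000)
cell (4,3): code 0001 → (4.143,3.000)–(4.000,3.257)
total: 16 segments, chained into 1 closed loop(s), length Σ = 11.737259

segments=16 loops=1 length=11.737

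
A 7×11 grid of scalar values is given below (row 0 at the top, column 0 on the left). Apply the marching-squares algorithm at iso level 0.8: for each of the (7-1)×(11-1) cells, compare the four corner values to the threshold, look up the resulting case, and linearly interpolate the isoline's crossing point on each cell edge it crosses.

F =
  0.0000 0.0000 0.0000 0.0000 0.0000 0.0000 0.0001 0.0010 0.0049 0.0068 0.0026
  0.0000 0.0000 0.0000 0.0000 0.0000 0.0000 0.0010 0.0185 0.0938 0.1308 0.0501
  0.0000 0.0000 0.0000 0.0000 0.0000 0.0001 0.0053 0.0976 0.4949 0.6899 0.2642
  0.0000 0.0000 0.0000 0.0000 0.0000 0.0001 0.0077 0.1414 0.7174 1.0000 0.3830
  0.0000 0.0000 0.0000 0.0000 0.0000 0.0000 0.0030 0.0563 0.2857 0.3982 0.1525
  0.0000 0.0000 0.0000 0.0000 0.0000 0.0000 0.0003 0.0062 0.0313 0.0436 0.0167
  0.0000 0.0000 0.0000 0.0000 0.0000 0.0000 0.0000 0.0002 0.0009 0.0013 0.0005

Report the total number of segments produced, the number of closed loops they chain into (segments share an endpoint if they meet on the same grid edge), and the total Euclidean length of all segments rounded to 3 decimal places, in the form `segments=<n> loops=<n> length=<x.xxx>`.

cell (2,8): code 0100 → (2.355,9.000)–(3.000,8.292)
cell (2,9): code 1000 → (3.000,9.324)–(2.355,9.000)
cell (3,8): code 0010 → (3.000,8.292)–(3.332,9.000)
cell (3,9): code 0001 → (3.332,9.000)–(3.000,9.324)
total: 4 segments, chained into 1 closed loop(s), length Σ = 2.925441

segments=4 loops=1 length=2.925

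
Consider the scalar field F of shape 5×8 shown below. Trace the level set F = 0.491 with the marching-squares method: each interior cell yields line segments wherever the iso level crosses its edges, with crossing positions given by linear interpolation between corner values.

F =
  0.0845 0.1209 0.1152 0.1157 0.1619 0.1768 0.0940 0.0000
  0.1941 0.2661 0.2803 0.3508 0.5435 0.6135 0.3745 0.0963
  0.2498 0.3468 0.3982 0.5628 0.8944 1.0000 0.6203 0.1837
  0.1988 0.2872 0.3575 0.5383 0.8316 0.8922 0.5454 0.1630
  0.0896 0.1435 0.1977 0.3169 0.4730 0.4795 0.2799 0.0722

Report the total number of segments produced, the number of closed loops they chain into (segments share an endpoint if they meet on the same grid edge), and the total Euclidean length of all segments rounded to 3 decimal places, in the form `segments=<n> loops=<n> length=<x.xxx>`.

cell (0,3): code 0100 → (0.862,4.000)–(1.000,3.728)
cell (0,4): code 1100 → (0.719,5.000)–(0.862,4.000)
cell (0,5): code 1000 → (1.000,5.513)–(0.719,5.000)
cell (1,2): code 0100 → (1.661,3.000)–(2.000,2.564)
cell (1,3): code 1110 → (1.000,3.728)–(1.661,3.000)
cell (1,5): code 1101 → (1.474,6.000)–(1.000,5.513)
cell (1,6): code 1000 → (2.000,6.296)–(1.474,6.000)
cell (2,2): code 0110 → (2.000,2.564)–(3.000,2.738)
cell (2,6): code 1001 → (3.000,6.142)–(2.000,6.296)
cell (3,2): code 0010 → (3.000,2.738)–(3.214,3.000)
cell (3,3): code 0011 → (3.214,3.000)–(3.950,4.000)
cell (3,4): code 0011 → (3.950,4.000)–(3.972,5.000)
cell (3,5): code 0011 → (3.972,5.000)–(3.205,6.000)
cell (3,6): code 0001 → (3.205,6.000)–(3.000,6.142)
total: 14 segments, chained into 1 closed loop(s), length Σ = 10.835197

segments=14 loops=1 length=10.835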